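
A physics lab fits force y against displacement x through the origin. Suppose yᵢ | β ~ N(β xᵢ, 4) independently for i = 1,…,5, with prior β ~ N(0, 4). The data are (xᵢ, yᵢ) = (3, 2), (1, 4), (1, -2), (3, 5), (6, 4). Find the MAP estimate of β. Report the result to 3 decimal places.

log p(β | y) = −Σ(yᵢ − βxᵢ)²/(2·4) − β²/(2·4) + const.
Setting the derivative to zero: Σxᵢ(yᵢ − βxᵢ)/4 − β/4 = 0, so β = Σxᵢyᵢ / (Σxᵢ² + σ²/τ²).
Σxᵢyᵢ = 3·2 + 1·4 + 1·(-2) + 3·5 + 6·4 = 47; Σxᵢ² = 56; σ²/τ² = 1.
β̂_MAP = 47 / (56 + 1) = 47/57 ≈ 0.825.

β̂_MAP = 0.825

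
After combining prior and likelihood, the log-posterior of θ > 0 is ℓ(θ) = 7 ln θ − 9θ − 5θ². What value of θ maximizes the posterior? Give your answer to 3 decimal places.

ℓ'(θ) = 7/θ − 9 − 10θ. Setting this to zero and multiplying by θ: 10θ² + 9θ − 7 = 0.
θ = (−9 + √(9² + 4·10·7)) / (2·10) = (−9 + √361) / 20 = (−9 + 19)/20 = 1/2.
ℓ''(θ) = −7/θ² − 10 < 0, confirming a maximum.

θ̂_MAP = 0.500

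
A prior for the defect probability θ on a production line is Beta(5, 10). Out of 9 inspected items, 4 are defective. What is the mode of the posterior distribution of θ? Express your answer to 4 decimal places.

Prior: Beta(5, 10).
Data: 4 successes in 9 trials. The binomial likelihood contributes θ^4(1−θ)^5, so the posterior is Beta(5+4, 10+5) = Beta(9, 15).
For Beta(a, b) with a, b > 1 the mode is (a−1)/(a+b−2) = 8/22 ≈ 0.3636.

θ̂_MAP = 0.3636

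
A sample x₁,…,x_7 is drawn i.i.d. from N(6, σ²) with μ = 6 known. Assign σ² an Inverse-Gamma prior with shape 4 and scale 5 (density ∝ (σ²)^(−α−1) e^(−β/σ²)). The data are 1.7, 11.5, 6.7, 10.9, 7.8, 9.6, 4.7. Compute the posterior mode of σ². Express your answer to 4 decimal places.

σ̂²_MAP = 5.9488

Sum of squared deviations about the known mean: SS = (1.7−6)² + (11.5−6)² + (6.7−6)² + (10.9−6)² + (7.8−6)² + (9.6−6)² + (4.7−6)² = 91.13.
The Normal likelihood contributes (σ²)^(−n/2) exp(−SS/(2σ²)), so the posterior is Inverse-Gamma(α + n/2, β + SS/2) = Inverse-Gamma(7.5, 50.565).
The mode of Inverse-Gamma(a, b) is b/(a+1) = 50.565/8.5 ≈ 5.9488.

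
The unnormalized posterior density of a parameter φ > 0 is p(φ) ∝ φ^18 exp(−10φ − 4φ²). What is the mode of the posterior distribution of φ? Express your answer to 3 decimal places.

ℓ'(φ) = 18/φ − 10 − 8φ. Setting this to zero and multiplying by φ: 8φ² + 10φ − 18 = 0.
φ = (−10 + √(10² + 4·8·18)) / (2·8) = (−10 + √676) / 16 = (−10 + 26)/16 = 1.
ℓ''(φ) = −18/φ² − 8 < 0, confirming a maximum.

φ̂_MAP = 1.000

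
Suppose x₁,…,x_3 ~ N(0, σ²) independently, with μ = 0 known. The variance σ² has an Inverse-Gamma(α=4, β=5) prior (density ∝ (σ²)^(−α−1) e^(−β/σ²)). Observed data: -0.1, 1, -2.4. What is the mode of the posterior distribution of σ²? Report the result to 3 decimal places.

σ̂²_MAP = 1.290

Sum of squared deviations about the known mean: SS = (-0.1−0)² + (1−0)² + (-2.4−0)² = 6.77.
The Normal likelihood contributes (σ²)^(−n/2) exp(−SS/(2σ²)), so the posterior is Inverse-Gamma(α + n/2, β + SS/2) = Inverse-Gamma(5.5, 8.385).
The mode of Inverse-Gamma(a, b) is b/(a+1) = 8.385/6.5 ≈ 1.290.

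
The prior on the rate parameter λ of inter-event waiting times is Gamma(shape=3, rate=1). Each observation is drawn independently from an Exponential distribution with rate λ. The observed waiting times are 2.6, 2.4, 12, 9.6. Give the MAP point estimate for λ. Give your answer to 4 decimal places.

λ̂_MAP = 0.2174

The Exponential(rate=λ) likelihood is ∝ λ^n e^(−λΣtᵢ). Here n = 4 and Σtᵢ = 2.6 + 2.4 + 12 + 9.6 = 26.6.
Posterior ∝ λ^2e^(−1λ) · λ^4e^(−26.6λ) = λ^6e^(−27.6λ), i.e. Gamma(7, 27.6).
Mode = (a−1)/b = 6/27.6 ≈ 0.2174.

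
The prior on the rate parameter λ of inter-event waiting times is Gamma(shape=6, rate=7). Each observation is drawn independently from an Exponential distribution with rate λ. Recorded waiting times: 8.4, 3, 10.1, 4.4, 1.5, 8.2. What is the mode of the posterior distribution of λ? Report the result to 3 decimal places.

The Exponential(rate=λ) likelihood is ∝ λ^n e^(−λΣtᵢ). Here n = 6 and Σtᵢ = 8.4 + 3 + 10.1 + 4.4 + 1.5 + 8.2 = 35.6.
Posterior ∝ λ^5e^(−7λ) · λ^6e^(−35.6λ) = λ^11e^(−42.6λ), i.e. Gamma(12, 42.6).
Mode = (a−1)/b = 11/42.6 ≈ 0.258.

λ̂_MAP = 0.258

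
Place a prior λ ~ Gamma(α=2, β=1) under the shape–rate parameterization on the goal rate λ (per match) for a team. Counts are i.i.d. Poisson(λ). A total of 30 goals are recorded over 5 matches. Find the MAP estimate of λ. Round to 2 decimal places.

Σxᵢ = 30, n = 5.
Posterior ∝ λe^(−1λ) · λ^30e^(−5λ) = λ^31e^(−6λ), i.e. Gamma(shape=32, rate=6).
The mode of a Gamma(a, b) with a ≥ 1 (shape–rate) is (a−1)/b = 31/6 ≈ 5.17.

λ̂_MAP = 5.17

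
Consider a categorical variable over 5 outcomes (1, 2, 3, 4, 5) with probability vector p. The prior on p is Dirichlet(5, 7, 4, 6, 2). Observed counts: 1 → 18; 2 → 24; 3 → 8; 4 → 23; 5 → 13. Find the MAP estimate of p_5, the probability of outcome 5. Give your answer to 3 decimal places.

MAP estimate: 0.133

The posterior is Dirichlet(αᵢ + nᵢ) = Dirichlet(23, 31, 12, 29, 15).
For a Dirichlet(a₁,…,a_K) with all aᵢ > 1, the mode has j-th component (aⱼ − 1)/(Σaᵢ − K).
Here Σaᵢ = 110 and K = 5, so p_5 = (15 − 1)/(110 − 5) = 14/105 ≈ 0.133.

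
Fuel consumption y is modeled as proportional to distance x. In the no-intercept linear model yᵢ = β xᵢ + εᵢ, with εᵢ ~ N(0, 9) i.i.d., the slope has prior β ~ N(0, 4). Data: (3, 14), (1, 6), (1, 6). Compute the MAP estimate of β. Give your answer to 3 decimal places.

log p(β | y) = −Σ(yᵢ − βxᵢ)²/(2·9) − β²/(2·4) + const.
Setting the derivative to zero: Σxᵢ(yᵢ − βxᵢ)/9 − β/4 = 0, so β = Σxᵢyᵢ / (Σxᵢ² + σ²/τ²).
Σxᵢyᵢ = 3·14 + 1·6 + 1·6 = 54; Σxᵢ² = 11; σ²/τ² = 2.25.
β̂_MAP = 54 / (11 + 2.25) = 54/13.25 ≈ 4.075.

β̂_MAP = 4.075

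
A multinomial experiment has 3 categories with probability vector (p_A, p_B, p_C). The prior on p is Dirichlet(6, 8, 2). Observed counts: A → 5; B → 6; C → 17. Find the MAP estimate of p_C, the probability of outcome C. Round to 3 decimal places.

MAP estimate of p_C = 0.439

The posterior is Dirichlet(αᵢ + nᵢ) = Dirichlet(11, 14, 19).
For a Dirichlet(a₁,…,a_K) with all aᵢ > 1, the mode has j-th component (aⱼ − 1)/(Σaᵢ − K).
Here Σaᵢ = 44 and K = 3, so p_C = (19 − 1)/(44 − 3) = 18/41 ≈ 0.439.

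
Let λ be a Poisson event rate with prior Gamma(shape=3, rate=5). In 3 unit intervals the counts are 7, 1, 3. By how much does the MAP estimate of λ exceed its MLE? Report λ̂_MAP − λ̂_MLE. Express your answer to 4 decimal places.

MAP − MLE = -2.0417

Σxᵢ = 11. Posterior is Gamma(14, 8); MAP = (14−1)/8 = 13/8 ≈ 1.62500.
MLE = x̄ = 11/3 ≈ 3.66667.
Difference = 13/8 − 11/3 = -49/24 ≈ -2.0417.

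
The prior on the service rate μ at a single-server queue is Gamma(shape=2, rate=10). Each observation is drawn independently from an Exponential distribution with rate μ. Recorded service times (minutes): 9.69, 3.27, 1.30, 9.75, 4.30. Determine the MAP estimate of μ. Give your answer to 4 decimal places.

The Exponential(rate=μ) likelihood is ∝ μ^n e^(−μΣtᵢ). Here n = 5 and Σtᵢ = 9.69 + 3.27 + 1.30 + 9.75 + 4.30 = 28.31.
Posterior ∝ μe^(−10μ) · μ^5e^(−28.31μ) = μ^6e^(−38.31μ), i.e. Gamma(7, 38.31).
Mode = (a−1)/b = 6/38.31 ≈ 0.1566.

μ̂_MAP = 0.1566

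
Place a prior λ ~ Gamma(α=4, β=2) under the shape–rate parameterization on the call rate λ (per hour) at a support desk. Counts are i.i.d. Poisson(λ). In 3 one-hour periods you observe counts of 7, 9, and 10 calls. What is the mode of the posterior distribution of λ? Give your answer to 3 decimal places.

Σxᵢ = 7+9+10 = 26, with n = 3.
Posterior ∝ λ^3e^(−2λ) · λ^26e^(−3λ) = λ^29e^(−5λ), i.e. Gamma(shape=30, rate=5).
The mode of a Gamma(a, b) with a ≥ 1 (shape–rate) is (a−1)/b = 29/5 ≈ 5.800.

λ̂_MAP = 5.800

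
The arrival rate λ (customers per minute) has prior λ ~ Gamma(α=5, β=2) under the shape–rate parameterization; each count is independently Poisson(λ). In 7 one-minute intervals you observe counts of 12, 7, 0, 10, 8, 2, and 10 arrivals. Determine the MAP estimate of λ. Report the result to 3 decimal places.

λ̂_MAP = 5.889

Σxᵢ = 12+7+0+10+8+2+10 = 49, with n = 7.
Posterior ∝ λ^4e^(−2λ) · λ^49e^(−7λ) = λ^53e^(−9λ), i.e. Gamma(shape=54, rate=9).
The mode of a Gamma(a, b) with a ≥ 1 (shape–rate) is (a−1)/b = 53/9 ≈ 5.889.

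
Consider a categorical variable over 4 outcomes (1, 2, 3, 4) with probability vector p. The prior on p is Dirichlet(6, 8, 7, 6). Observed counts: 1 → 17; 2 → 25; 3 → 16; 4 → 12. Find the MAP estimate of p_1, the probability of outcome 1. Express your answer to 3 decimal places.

MAP estimate: 0.237

The posterior is Dirichlet(αᵢ + nᵢ) = Dirichlet(23, 33, 23, 18).
For a Dirichlet(a₁,…,a_K) with all aᵢ > 1, the mode has j-th component (aⱼ − 1)/(Σaᵢ − K).
Here Σaᵢ = 97 and K = 4, so p_1 = (23 − 1)/(97 − 4) = 22/93 ≈ 0.237.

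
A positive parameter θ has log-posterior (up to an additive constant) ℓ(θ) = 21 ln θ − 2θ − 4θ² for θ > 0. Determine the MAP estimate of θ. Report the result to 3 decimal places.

ℓ'(θ) = 21/θ − 2 − 8θ. Setting this to zero and multiplying by θ: 8θ² + 2θ − 21 = 0.
θ = (−2 + √(2² + 4·8·21)) / (2·8) = (−2 + √676) / 16 = (−2 + 26)/16 = 3/2.
ℓ''(θ) = −21/θ² − 8 < 0, confirming a maximum.

θ̂_MAP = 1.500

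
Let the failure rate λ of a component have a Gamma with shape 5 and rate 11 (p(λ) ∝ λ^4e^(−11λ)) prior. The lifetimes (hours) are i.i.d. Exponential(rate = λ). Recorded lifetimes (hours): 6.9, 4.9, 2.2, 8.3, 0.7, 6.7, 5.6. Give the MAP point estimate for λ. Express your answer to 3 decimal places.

λ̂_MAP = 0.238

The Exponential(rate=λ) likelihood is ∝ λ^n e^(−λΣtᵢ). Here n = 7 and Σtᵢ = 6.9 + 4.9 + 2.2 + 8.3 + 0.7 + 6.7 + 5.6 = 35.3.
Posterior ∝ λ^4e^(−11λ) · λ^7e^(−35.3λ) = λ^11e^(−46.3λ), i.e. Gamma(12, 46.3).
Mode = (a−1)/b = 11/46.3 ≈ 0.238.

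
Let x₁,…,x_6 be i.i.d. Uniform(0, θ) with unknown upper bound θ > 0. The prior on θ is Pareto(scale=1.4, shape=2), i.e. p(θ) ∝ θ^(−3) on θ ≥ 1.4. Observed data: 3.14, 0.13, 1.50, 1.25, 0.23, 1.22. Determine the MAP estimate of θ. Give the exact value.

θ̂_MAP = 3.14

The Uniform(0, θ) likelihood is θ^(−n) for θ ≥ max(xᵢ), zero otherwise. Here max(xᵢ) = 3.14.
Posterior ∝ θ^(−3) · θ^(−6) = θ^(−9) on θ ≥ max(1.4, 3.14) = 3.14.
This density is strictly decreasing in θ, so the posterior mode lies at the lower boundary of the support.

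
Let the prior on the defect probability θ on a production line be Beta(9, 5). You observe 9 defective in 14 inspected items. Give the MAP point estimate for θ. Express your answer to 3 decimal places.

Prior: Beta(9, 5).
Data: 9 successes in 14 trials. The binomial likelihood contributes θ^9(1−θ)^5, so the posterior is Beta(9+9, 5+5) = Beta(18, 10).
For Beta(a, b) with a, b > 1 the mode is (a−1)/(a+b−2) = 17/26 ≈ 0.654.

θ̂_MAP = 0.654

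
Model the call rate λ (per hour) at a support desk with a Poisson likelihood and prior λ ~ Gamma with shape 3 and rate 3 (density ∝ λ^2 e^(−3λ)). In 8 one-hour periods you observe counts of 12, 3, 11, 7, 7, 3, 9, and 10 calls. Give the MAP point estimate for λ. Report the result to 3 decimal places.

Σxᵢ = 12+3+11+7+7+3+9+10 = 62, with n = 8.
Posterior ∝ λ^2e^(−3λ) · λ^62e^(−8λ) = λ^64e^(−11λ), i.e. Gamma(shape=65, rate=11).
The mode of a Gamma(a, b) with a ≥ 1 (shape–rate) is (a−1)/b = 64/11 ≈ 5.818.

λ̂_MAP = 5.818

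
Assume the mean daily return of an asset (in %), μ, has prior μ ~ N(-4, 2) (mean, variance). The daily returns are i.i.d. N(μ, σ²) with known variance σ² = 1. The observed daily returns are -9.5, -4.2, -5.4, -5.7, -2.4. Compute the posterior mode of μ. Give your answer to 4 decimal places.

μ̂_MAP = -5.3091

n = 5; x̄ = ((-9.5) + (-4.2) + (-5.4) + (-5.7) + (-2.4))/5 = -27.2/5 = -5.44.
For a Normal prior and Normal likelihood with known variance, the posterior is Normal; its mode equals its mean, the precision-weighted average.
Prior precision 1/σ₀² = 1/2 = 0.5; data precision n/σ² = 5/1 = 5.
μ̂ = (0.5·(-4) + 5·(-5.44)) / (0.5 + 5) = (-29.2)/5.5 = -292/55 ≈ -5.3091.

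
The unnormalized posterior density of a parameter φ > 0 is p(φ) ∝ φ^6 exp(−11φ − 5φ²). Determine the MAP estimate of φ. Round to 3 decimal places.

ℓ'(φ) = 6/φ − 11 − 10φ. Setting this to zero and multiplying by φ: 10φ² + 11φ − 6 = 0.
φ = (−11 + √(11² + 4·10·6)) / (2·10) = (−11 + √361) / 20 = (−11 + 19)/20 = 2/5.
ℓ''(φ) = −6/φ² − 10 < 0, confirming a maximum.

φ̂_MAP = 0.400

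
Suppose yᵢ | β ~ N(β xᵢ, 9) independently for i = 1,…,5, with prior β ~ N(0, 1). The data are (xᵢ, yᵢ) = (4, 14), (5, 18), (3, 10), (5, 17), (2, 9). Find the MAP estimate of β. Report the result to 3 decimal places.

β̂_MAP = 3.170

log p(β | y) = −Σ(yᵢ − βxᵢ)²/(2·9) − β²/(2·1) + const.
Setting the derivative to zero: Σxᵢ(yᵢ − βxᵢ)/9 − β/1 = 0, so β = Σxᵢyᵢ / (Σxᵢ² + σ²/τ²).
Σxᵢyᵢ = 4·14 + 5·18 + 3·10 + 5·17 + 2·9 = 279; Σxᵢ² = 79; σ²/τ² = 9.
β̂_MAP = 279 / (79 + 9) = 279/88 ≈ 3.170.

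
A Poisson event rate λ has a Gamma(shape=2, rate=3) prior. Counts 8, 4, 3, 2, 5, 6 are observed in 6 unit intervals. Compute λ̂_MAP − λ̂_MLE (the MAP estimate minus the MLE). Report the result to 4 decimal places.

MAP − MLE = -1.4444

Σxᵢ = 28. Posterior is Gamma(30, 9); MAP = (30−1)/9 = 29/9 ≈ 3.22222.
MLE = x̄ = 28/6 ≈ 4.66667.
Difference = 29/9 − 28/6 = -13/9 ≈ -1.4444.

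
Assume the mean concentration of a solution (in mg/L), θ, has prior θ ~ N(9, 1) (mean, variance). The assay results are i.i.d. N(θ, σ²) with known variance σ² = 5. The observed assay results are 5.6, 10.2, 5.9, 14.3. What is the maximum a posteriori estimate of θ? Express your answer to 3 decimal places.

n = 4; x̄ = (5.6 + 10.2 + 5.9 + 14.3)/4 = 36/4 = 9.
For a Normal prior and Normal likelihood with known variance, the posterior is Normal; its mode equals its mean, the precision-weighted average.
Prior precision 1/σ₀² = 1/1 = 1; data precision n/σ² = 4/5 = 0.8.
θ̂ = (1·9 + 0.8·9) / (1 + 0.8) = 16.2/1.8 = 9.000.

θ̂_MAP = 9.000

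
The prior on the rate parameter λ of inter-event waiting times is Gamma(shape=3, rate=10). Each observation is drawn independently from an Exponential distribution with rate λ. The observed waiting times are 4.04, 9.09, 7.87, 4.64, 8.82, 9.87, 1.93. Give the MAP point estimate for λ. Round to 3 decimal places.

λ̂_MAP = 0.160

The Exponential(rate=λ) likelihood is ∝ λ^n e^(−λΣtᵢ). Here n = 7 and Σtᵢ = 4.04 + 9.09 + 7.87 + 4.64 + 8.82 + 9.87 + 1.93 = 46.26.
Posterior ∝ λ^2e^(−10λ) · λ^7e^(−46.26λ) = λ^9e^(−56.26λ), i.e. Gamma(10, 56.26).
Mode = (a−1)/b = 9/56.26 ≈ 0.160.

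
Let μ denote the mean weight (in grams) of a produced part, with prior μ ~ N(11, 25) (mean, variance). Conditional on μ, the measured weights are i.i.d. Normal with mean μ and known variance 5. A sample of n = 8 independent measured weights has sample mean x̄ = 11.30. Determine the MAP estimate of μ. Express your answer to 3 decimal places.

μ̂_MAP = 11.293

n = 8, x̄ = 11.30.
For a Normal prior and Normal likelihood with known variance, the posterior is Normal; its mode equals its mean, the precision-weighted average.
Prior precision 1/σ₀² = 1/25 = 0.04; data precision n/σ² = 8/5 = 1.6.
μ̂ = (0.04·11 + 1.6·11.3) / (0.04 + 1.6) = 18.52/1.64 = 463/41 ≈ 11.293.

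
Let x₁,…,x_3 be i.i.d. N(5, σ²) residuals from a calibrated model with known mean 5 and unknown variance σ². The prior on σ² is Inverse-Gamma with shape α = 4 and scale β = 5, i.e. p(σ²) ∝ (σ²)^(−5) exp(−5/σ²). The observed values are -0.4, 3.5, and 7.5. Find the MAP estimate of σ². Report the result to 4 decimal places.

σ̂²_MAP = 3.6662

Sum of squared deviations about the known mean: SS = (-0.4−5)² + (3.5−5)² + (7.5−5)² = 37.66.
The Normal likelihood contributes (σ²)^(−n/2) exp(−SS/(2σ²)), so the posterior is Inverse-Gamma(α + n/2, β + SS/2) = Inverse-Gamma(5.5, 23.83).
The mode of Inverse-Gamma(a, b) is b/(a+1) = 23.83/6.5 ≈ 3.6662.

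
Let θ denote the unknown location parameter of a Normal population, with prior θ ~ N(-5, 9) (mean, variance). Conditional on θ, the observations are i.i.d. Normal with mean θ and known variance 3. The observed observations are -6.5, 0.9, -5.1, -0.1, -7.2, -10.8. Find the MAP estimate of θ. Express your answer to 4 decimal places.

n = 6; x̄ = ((-6.5) + 0.9 + (-5.1) + (-0.1) + (-7.2) + (-10.8))/6 = -28.8/6 = -4.8.
For a Normal prior and Normal likelihood with known variance, the posterior is Normal; its mode equals its mean, the precision-weighted average.
Prior precision 1/σ₀² = 1/9; data precision n/σ² = 6/3 = 2.
θ̂ = ((1/9)·(-5) + 2·(-4.8)) / (1/9 + 2) = (-457/45)/(19/9) = -457/95 ≈ -4.8105.

θ̂_MAP = -4.8105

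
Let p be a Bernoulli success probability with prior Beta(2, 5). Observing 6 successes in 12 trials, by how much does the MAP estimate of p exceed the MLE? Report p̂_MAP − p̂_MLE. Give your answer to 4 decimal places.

Posterior is Beta(8, 11); MAP = (8−1)/(19−2) = 7/17 ≈ 0.41176.
MLE ignores the prior: p̂_MLE = k/n = 6/12 ≈ 0.50000.
Difference = 7/17 − 6/12 = -3/34 ≈ -0.0882.

MAP − MLE = -0.0882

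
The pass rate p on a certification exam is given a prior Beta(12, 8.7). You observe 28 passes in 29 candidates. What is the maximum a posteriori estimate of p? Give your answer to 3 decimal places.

Prior: Beta(12, 8.7).
Data: 28 successes in 29 trials. The binomial likelihood contributes p^28(1−p)^1, so the posterior is Beta(12+28, 8.7+1) = Beta(40, 9.7).
For Beta(a, b) with a, b > 1 the mode is (a−1)/(a+b−2) = 39/47.7 ≈ 0.818.

p̂_MAP = 0.818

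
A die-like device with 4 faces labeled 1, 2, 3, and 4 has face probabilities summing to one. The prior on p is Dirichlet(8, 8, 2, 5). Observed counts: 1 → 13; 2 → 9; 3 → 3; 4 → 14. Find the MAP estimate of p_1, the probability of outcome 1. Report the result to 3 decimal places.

The posterior is Dirichlet(αᵢ + nᵢ) = Dirichlet(21, 17, 5, 19).
For a Dirichlet(a₁,…,a_K) with all aᵢ > 1, the mode has j-th component (aⱼ − 1)/(Σaᵢ − K).
Here Σaᵢ = 62 and K = 4, so p_1 = (21 − 1)/(62 − 4) = 20/58 ≈ 0.345.

MAP estimate: 0.345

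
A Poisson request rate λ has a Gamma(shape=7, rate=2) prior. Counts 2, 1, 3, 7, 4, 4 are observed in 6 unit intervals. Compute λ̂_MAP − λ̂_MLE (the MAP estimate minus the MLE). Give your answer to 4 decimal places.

Σxᵢ = 21. Posterior is Gamma(28, 8); MAP = (28−1)/8 = 27/8 ≈ 3.37500.
MLE = x̄ = 21/6 ≈ 3.50000.
Difference = 27/8 − 21/6 = -1/8 ≈ -0.1250.

MAP − MLE = -0.1250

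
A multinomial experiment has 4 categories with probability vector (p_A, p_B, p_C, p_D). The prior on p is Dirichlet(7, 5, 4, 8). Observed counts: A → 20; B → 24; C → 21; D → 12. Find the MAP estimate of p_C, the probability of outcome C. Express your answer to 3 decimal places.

MAP estimate of p_C = 0.247

The posterior is Dirichlet(αᵢ + nᵢ) = Dirichlet(27, 29, 25, 20).
For a Dirichlet(a₁,…,a_K) with all aᵢ > 1, the mode has j-th component (aⱼ − 1)/(Σaᵢ − K).
Here Σaᵢ = 101 and K = 4, so p_C = (25 − 1)/(101 − 4) = 24/97 ≈ 0.247.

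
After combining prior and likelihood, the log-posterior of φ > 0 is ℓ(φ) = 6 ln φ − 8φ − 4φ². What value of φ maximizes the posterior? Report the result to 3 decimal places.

ℓ'(φ) = 6/φ − 8 − 8φ. Setting this to zero and multiplying by φ: 8φ² + 8φ − 6 = 0.
φ = (−8 + √(8² + 4·8·6)) / (2·8) = (−8 + √256) / 16 = (−8 + 16)/16 = 1/2.
ℓ''(φ) = −6/φ² − 8 < 0, confirming a maximum.

φ̂_MAP = 0.500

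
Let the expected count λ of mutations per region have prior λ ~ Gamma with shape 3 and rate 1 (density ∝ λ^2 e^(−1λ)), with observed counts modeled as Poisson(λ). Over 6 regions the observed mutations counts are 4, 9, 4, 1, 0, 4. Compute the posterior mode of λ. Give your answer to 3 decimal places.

λ̂_MAP = 3.429

Σxᵢ = 4+9+4+1+0+4 = 22, with n = 6.
Posterior ∝ λ^2e^(−1λ) · λ^22e^(−6λ) = λ^24e^(−7λ), i.e. Gamma(shape=25, rate=7).
The mode of a Gamma(a, b) with a ≥ 1 (shape–rate) is (a−1)/b = 24/7 ≈ 3.429.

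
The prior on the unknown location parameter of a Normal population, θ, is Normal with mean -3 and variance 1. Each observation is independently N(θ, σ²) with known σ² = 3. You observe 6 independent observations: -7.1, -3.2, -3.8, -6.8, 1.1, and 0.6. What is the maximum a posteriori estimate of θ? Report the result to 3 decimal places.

θ̂_MAP = -3.133

n = 6; x̄ = ((-7.1) + (-3.2) + (-3.8) + (-6.8) + 1.1 + 0.6)/6 = -19.2/6 = -3.2.
For a Normal prior and Normal likelihood with known variance, the posterior is Normal; its mode equals its mean, the precision-weighted average.
Prior precision 1/σ₀² = 1/1 = 1; data precision n/σ² = 6/3 = 2.
θ̂ = (1·(-3) + 2·(-3.2)) / (1 + 2) = (-9.4)/3 = -47/15 ≈ -3.133.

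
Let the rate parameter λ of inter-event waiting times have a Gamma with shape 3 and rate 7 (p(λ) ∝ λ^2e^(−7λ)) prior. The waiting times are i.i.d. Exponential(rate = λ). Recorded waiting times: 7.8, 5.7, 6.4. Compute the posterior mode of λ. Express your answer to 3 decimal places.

λ̂_MAP = 0.186

The Exponential(rate=λ) likelihood is ∝ λ^n e^(−λΣtᵢ). Here n = 3 and Σtᵢ = 7.8 + 5.7 + 6.4 = 19.9.
Posterior ∝ λ^2e^(−7λ) · λ^3e^(−19.9λ) = λ^5e^(−26.9λ), i.e. Gamma(6, 26.9).
Mode = (a−1)/b = 5/26.9 ≈ 0.186.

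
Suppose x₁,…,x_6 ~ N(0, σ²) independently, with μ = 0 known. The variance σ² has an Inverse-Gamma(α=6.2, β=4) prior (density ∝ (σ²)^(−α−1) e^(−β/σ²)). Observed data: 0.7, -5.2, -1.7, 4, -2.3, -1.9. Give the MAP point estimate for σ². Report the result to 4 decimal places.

Sum of squared deviations about the known mean: SS = (0.7−0)² + (-5.2−0)² + (-1.7−0)² + (4−0)² + (-2.3−0)² + (-1.9−0)² = 55.32.
The Normal likelihood contributes (σ²)^(−n/2) exp(−SS/(2σ²)), so the posterior is Inverse-Gamma(α + n/2, β + SS/2) = Inverse-Gamma(9.2, 31.66).
The mode of Inverse-Gamma(a, b) is b/(a+1) = 31.66/10.2 ≈ 3.1039.

σ̂²_MAP = 3.1039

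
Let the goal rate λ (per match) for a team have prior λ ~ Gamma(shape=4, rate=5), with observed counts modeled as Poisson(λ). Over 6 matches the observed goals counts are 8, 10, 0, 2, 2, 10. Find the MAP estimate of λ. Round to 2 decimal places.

Σxᵢ = 8+10+0+2+2+10 = 32, with n = 6.
Posterior ∝ λ^3e^(−5λ) · λ^32e^(−6λ) = λ^35e^(−11λ), i.e. Gamma(shape=36, rate=11).
The mode of a Gamma(a, b) with a ≥ 1 (shape–rate) is (a−1)/b = 35/11 ≈ 3.18.

λ̂_MAP = 3.18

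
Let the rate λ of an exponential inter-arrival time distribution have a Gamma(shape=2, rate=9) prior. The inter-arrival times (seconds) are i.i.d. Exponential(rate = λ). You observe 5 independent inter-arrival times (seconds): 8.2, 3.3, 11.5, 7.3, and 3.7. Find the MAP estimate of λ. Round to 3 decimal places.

The Exponential(rate=λ) likelihood is ∝ λ^n e^(−λΣtᵢ). Here n = 5 and Σtᵢ = 8.2 + 3.3 + 11.5 + 7.3 + 3.7 = 34.
Posterior ∝ λe^(−9λ) · λ^5e^(−34λ) = λ^6e^(−43λ), i.e. Gamma(7, 43).
Mode = (a−1)/b = 6/43 ≈ 0.140.

λ̂_MAP = 0.140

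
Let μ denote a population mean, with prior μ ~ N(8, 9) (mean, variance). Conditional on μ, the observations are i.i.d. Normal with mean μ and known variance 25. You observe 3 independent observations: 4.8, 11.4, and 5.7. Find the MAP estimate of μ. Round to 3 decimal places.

μ̂_MAP = 7.637

n = 3; x̄ = (4.8 + 11.4 + 5.7)/3 = 21.9/3 = 7.3.
For a Normal prior and Normal likelihood with known variance, the posterior is Normal; its mode equals its mean, the precision-weighted average.
Prior precision 1/σ₀² = 1/9; data precision n/σ² = 3/25 = 0.12.
μ̂ = ((1/9)·8 + 0.12·7.3) / (1/9 + 0.12) = (3971/2250)/(52/225) = 3971/520 ≈ 7.637.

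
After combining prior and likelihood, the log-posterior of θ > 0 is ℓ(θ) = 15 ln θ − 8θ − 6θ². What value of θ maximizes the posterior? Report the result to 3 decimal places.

θ̂_MAP = 0.833

ℓ'(θ) = 15/θ − 8 − 12θ. Setting this to zero and multiplying by θ: 12θ² + 8θ − 15 = 0.
θ = (−8 + √(8² + 4·12·15)) / (2·12) = (−8 + √784) / 24 = (−8 + 28)/24 = 5/6.
ℓ''(θ) = −15/θ² − 12 < 0, confirming a maximum.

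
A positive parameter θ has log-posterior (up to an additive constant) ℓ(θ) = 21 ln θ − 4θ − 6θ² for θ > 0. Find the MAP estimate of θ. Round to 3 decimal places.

θ̂_MAP = 1.167

ℓ'(θ) = 21/θ − 4 − 12θ. Setting this to zero and multiplying by θ: 12θ² + 4θ − 21 = 0.
θ = (−4 + √(4² + 4·12·21)) / (2·12) = (−4 + √1024) / 24 = (−4 + 32)/24 = 7/6.
ℓ''(θ) = −21/θ² − 12 < 0, confirming a maximum.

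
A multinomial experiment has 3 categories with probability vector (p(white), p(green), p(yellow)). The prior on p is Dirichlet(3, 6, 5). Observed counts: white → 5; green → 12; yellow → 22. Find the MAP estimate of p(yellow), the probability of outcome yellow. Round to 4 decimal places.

MAP estimate of p(yellow) = 0.5200

The posterior is Dirichlet(αᵢ + nᵢ) = Dirichlet(8, 18, 27).
For a Dirichlet(a₁,…,a_K) with all aᵢ > 1, the mode has j-th component (aⱼ − 1)/(Σaᵢ − K).
Here Σaᵢ = 53 and K = 3, so p(yellow) = (27 − 1)/(53 − 3) = 26/50 ≈ 0.5200.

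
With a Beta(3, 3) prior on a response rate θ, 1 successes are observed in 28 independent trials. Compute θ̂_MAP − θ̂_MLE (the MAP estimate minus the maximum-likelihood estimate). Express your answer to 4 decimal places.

MAP − MLE = 0.0580

Posterior is Beta(4, 30); MAP = (4−1)/(34−2) = 3/32 ≈ 0.09375.
MLE ignores the prior: θ̂_MLE = k/n = 1/28 ≈ 0.03571.
Difference = 3/32 − 1/28 = 13/224 ≈ 0.0580.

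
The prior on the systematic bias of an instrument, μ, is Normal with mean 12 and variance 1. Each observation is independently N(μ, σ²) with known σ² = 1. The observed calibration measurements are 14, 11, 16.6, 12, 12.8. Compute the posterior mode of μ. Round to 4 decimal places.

n = 5; x̄ = (14 + 11 + 16.6 + 12 + 12.8)/5 = 66.4/5 = 13.28.
For a Normal prior and Normal likelihood with known variance, the posterior is Normal; its mode equals its mean, the precision-weighted average.
Prior precision 1/σ₀² = 1/1 = 1; data precision n/σ² = 5/1 = 5.
μ̂ = (1·12 + 5·13.28) / (1 + 5) = 78.4/6 = 196/15 ≈ 13.0667.

μ̂_MAP = 13.0667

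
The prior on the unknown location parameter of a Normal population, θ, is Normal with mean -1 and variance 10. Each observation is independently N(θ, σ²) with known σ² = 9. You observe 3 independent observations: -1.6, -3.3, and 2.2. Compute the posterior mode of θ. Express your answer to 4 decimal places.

θ̂_MAP = -0.9231

n = 3; x̄ = ((-1.6) + (-3.3) + 2.2)/3 = -2.7/3 = -0.9.
For a Normal prior and Normal likelihood with known variance, the posterior is Normal; its mode equals its mean, the precision-weighted average.
Prior precision 1/σ₀² = 1/10 = 0.1; data precision n/σ² = 3/9 = 1/3.
θ̂ = (0.1·(-1) + (1/3)·(-0.9)) / (0.1 + 1/3) = (-0.4)/(13/30) = -12/13 ≈ -0.9231.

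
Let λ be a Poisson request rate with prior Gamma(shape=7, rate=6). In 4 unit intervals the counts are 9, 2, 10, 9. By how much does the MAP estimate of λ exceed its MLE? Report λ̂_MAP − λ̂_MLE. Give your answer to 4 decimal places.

MAP − MLE = -3.9000

Σxᵢ = 30. Posterior is Gamma(37, 10); MAP = (37−1)/10 = 36/10 ≈ 3.60000.
MLE = x̄ = 30/4 ≈ 7.50000.
Difference = 36/10 − 30/4 = -39/10 ≈ -3.9000.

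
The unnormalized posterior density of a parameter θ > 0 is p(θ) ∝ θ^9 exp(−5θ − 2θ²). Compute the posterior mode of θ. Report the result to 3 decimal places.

θ̂_MAP = 1.000

ℓ'(θ) = 9/θ − 5 − 4θ. Setting this to zero and multiplying by θ: 4θ² + 5θ − 9 = 0.
θ = (−5 + √(5² + 4·4·9)) / (2·4) = (−5 + √169) / 8 = (−5 + 13)/8 = 1.
ℓ''(θ) = −9/θ² − 4 < 0, confirming a maximum.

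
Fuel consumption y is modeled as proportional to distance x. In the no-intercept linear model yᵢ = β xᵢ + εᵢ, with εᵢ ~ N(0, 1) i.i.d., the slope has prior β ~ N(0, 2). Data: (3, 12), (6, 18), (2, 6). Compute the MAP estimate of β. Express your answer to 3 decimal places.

log p(β | y) = −Σ(yᵢ − βxᵢ)²/(2·1) − β²/(2·2) + const.
Setting the derivative to zero: Σxᵢ(yᵢ − βxᵢ)/1 − β/2 = 0, so β = Σxᵢyᵢ / (Σxᵢ² + σ²/τ²).
Σxᵢyᵢ = 3·12 + 6·18 + 2·6 = 156; Σxᵢ² = 49; σ²/τ² = 0.5.
β̂_MAP = 156 / (49 + 0.5) = 156/49.5 ≈ 3.152.

β̂_MAP = 3.152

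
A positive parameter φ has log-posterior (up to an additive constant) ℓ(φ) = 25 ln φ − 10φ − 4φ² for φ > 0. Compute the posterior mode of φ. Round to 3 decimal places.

ℓ'(φ) = 25/φ − 10 − 8φ. Setting this to zero and multiplying by φ: 8φ² + 10φ − 25 = 0.
φ = (−10 + √(10² + 4·8·25)) / (2·8) = (−10 + √900) / 16 = (−10 + 30)/16 = 5/4.
ℓ''(φ) = −25/φ² − 8 < 0, confirming a maximum.

φ̂_MAP = 1.250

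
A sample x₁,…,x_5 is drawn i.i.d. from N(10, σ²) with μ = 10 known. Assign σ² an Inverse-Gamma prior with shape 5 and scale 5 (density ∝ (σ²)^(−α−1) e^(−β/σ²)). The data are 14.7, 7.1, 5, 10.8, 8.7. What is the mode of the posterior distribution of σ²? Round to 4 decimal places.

Sum of squared deviations about the known mean: SS = (14.7−10)² + (7.1−10)² + (5−10)² + (10.8−10)² + (8.7−10)² = 57.83.
The Normal likelihood contributes (σ²)^(−n/2) exp(−SS/(2σ²)), so the posterior is Inverse-Gamma(α + n/2, β + SS/2) = Inverse-Gamma(7.5, 33.915).
The mode of Inverse-Gamma(a, b) is b/(a+1) = 33.915/8.5 ≈ 3.9900.

σ̂²_MAP = 3.9900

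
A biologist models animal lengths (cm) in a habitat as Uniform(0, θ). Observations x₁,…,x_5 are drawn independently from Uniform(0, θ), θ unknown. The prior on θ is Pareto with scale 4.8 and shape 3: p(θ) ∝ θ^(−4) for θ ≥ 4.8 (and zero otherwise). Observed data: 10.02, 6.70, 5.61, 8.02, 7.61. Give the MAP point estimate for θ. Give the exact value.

The Uniform(0, θ) likelihood is θ^(−n) for θ ≥ max(xᵢ), zero otherwise. Here max(xᵢ) = 10.02.
Posterior ∝ θ^(−4) · θ^(−5) = θ^(−9) on θ ≥ max(4.8, 10.02) = 10.02.
This density is strictly decreasing in θ, so the posterior mode lies at the lower boundary of the support.

θ̂_MAP = 10.02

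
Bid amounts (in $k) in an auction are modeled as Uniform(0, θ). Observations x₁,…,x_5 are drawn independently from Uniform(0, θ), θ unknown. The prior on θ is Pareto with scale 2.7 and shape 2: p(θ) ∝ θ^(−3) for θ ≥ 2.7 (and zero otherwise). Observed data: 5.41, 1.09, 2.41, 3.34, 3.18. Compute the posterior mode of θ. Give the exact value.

The Uniform(0, θ) likelihood is θ^(−n) for θ ≥ max(xᵢ), zero otherwise. Here max(xᵢ) = 5.41.
Posterior ∝ θ^(−3) · θ^(−5) = θ^(−8) on θ ≥ max(2.7, 5.41) = 5.41.
This density is strictly decreasing in θ, so the posterior mode lies at the lower boundary of the support.

θ̂_MAP = 5.41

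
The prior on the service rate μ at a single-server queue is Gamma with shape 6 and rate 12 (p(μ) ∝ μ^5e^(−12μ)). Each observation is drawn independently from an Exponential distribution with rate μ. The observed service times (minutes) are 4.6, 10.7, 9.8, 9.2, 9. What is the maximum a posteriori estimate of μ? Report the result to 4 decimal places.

μ̂_MAP = 0.1808

The Exponential(rate=μ) likelihood is ∝ μ^n e^(−μΣtᵢ). Here n = 5 and Σtᵢ = 4.6 + 10.7 + 9.8 + 9.2 + 9 = 43.3.
Posterior ∝ μ^5e^(−12μ) · μ^5e^(−43.3μ) = μ^10e^(−55.3μ), i.e. Gamma(11, 55.3).
Mode = (a−1)/b = 10/55.3 ≈ 0.1808.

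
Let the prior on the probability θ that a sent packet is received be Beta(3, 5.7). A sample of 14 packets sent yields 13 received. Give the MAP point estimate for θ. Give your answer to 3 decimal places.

θ̂_MAP = 0.725

Prior: Beta(3, 5.7).
Data: 13 successes in 14 trials. The binomial likelihood contributes θ^13(1−θ)^1, so the posterior is Beta(3+13, 5.7+1) = Beta(16, 6.7).
For Beta(a, b) with a, b > 1 the mode is (a−1)/(a+b−2) = 15/20.7 ≈ 0.725.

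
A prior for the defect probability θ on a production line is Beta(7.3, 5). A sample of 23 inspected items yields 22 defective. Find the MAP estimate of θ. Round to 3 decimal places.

Prior: Beta(7.3, 5).
Data: 22 successes in 23 trials. The binomial likelihood contributes θ^22(1−θ)^1, so the posterior is Beta(7.3+22, 5+1) = Beta(29.3, 6).
For Beta(a, b) with a, b > 1 the mode is (a−1)/(a+b−2) = 28.3/33.3 ≈ 0.850.

θ̂_MAP = 0.850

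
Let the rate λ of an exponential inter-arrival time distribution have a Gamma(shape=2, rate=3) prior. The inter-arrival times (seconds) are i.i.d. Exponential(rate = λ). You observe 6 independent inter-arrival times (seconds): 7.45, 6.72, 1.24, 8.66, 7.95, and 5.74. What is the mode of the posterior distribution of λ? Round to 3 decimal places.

The Exponential(rate=λ) likelihood is ∝ λ^n e^(−λΣtᵢ). Here n = 6 and Σtᵢ = 7.45 + 6.72 + 1.24 + 8.66 + 7.95 + 5.74 = 37.76.
Posterior ∝ λe^(−3λ) · λ^6e^(−37.76λ) = λ^7e^(−40.76λ), i.e. Gamma(8, 40.76).
Mode = (a−1)/b = 7/40.76 ≈ 0.172.

λ̂_MAP = 0.172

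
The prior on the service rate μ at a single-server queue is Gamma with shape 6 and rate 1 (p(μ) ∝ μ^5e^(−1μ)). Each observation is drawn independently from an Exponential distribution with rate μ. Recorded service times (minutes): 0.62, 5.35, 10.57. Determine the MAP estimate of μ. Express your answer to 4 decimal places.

The Exponential(rate=μ) likelihood is ∝ μ^n e^(−μΣtᵢ). Here n = 3 and Σtᵢ = 0.62 + 5.35 + 10.57 = 16.54.
Posterior ∝ μ^5e^(−1μ) · μ^3e^(−16.54μ) = μ^8e^(−17.54μ), i.e. Gamma(9, 17.54).
Mode = (a−1)/b = 8/17.54 ≈ 0.4561.

μ̂_MAP = 0.4561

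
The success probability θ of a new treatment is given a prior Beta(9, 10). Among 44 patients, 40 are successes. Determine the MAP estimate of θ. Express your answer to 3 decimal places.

θ̂_MAP = 0.787

Prior: Beta(9, 10).
Data: 40 successes in 44 trials. The binomial likelihood contributes θ^40(1−θ)^4, so the posterior is Beta(9+40, 10+4) = Beta(49, 14).
For Beta(a, b) with a, b > 1 the mode is (a−1)/(a+b−2) = 48/61 ≈ 0.787.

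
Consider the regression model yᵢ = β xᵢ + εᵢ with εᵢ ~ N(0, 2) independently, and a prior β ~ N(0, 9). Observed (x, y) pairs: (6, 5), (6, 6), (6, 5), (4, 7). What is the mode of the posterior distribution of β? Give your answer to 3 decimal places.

log p(β | y) = −Σ(yᵢ − βxᵢ)²/(2·2) − β²/(2·9) + const.
Setting the derivative to zero: Σxᵢ(yᵢ − βxᵢ)/2 − β/9 = 0, so β = Σxᵢyᵢ / (Σxᵢ² + σ²/τ²).
Σxᵢyᵢ = 6·5 + 6·6 + 6·5 + 4·7 = 124; Σxᵢ² = 124; σ²/τ² = 2/9.
β̂_MAP = 124 / (124 + 2/9) = 124/(1118/9) = 558/559 ≈ 0.998.

β̂_MAP = 0.998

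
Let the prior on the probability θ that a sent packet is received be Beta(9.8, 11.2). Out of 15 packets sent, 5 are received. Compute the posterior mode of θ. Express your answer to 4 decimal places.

Prior: Beta(9.8, 11.2).
Data: 5 successes in 15 trials. The binomial likelihood contributes θ^5(1−θ)^10, so the posterior is Beta(9.8+5, 11.2+10) = Beta(14.8, 21.2).
For Beta(a, b) with a, b > 1 the mode is (a−1)/(a+b−2) = 13.8/34 ≈ 0.4059.

θ̂_MAP = 0.4059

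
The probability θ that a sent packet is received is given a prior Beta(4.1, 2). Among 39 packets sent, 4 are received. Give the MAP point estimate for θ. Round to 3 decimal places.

θ̂_MAP = 0.165

Prior: Beta(4.1, 2).
Data: 4 successes in 39 trials. The binomial likelihood contributes θ^4(1−θ)^35, so the posterior is Beta(4.1+4, 2+35) = Beta(8.1, 37).
For Beta(a, b) with a, b > 1 the mode is (a−1)/(a+b−2) = 7.1/43.1 ≈ 0.165.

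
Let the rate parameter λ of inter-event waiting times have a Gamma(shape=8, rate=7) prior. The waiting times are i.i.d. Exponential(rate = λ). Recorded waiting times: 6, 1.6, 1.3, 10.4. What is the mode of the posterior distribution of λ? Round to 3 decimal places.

The Exponential(rate=λ) likelihood is ∝ λ^n e^(−λΣtᵢ). Here n = 4 and Σtᵢ = 6 + 1.6 + 1.3 + 10.4 = 19.3.
Posterior ∝ λ^7e^(−7λ) · λ^4e^(−19.3λ) = λ^11e^(−26.3λ), i.e. Gamma(12, 26.3).
Mode = (a−1)/b = 11/26.3 ≈ 0.418.

λ̂_MAP = 0.418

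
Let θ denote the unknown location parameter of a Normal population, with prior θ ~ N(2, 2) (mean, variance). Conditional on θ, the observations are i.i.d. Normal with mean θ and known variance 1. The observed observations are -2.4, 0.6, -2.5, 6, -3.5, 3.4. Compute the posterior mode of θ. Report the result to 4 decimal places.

θ̂_MAP = 0.4000

n = 6; x̄ = ((-2.4) + 0.6 + (-2.5) + 6 + (-3.5) + 3.4)/6 = 1.6/6 = 4/15 ≈ 0.2667.
For a Normal prior and Normal likelihood with known variance, the posterior is Normal; its mode equals its mean, the precision-weighted average.
Prior precision 1/σ₀² = 1/2 = 0.5; data precision n/σ² = 6/1 = 6.
θ̂ = (0.5·2 + 6·(4/15)) / (0.5 + 6) = 2.6/6.5 = 0.4000.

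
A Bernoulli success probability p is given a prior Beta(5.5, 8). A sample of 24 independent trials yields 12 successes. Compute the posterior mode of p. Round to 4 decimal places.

Prior: Beta(5.5, 8).
Data: 12 successes in 24 trials. The binomial likelihood contributes p^12(1−p)^12, so the posterior is Beta(5.5+12, 8+12) = Beta(17.5, 20).
For Beta(a, b) with a, b > 1 the mode is (a−1)/(a+b−2) = 16.5/35.5 ≈ 0.4648.

p̂_MAP = 0.4648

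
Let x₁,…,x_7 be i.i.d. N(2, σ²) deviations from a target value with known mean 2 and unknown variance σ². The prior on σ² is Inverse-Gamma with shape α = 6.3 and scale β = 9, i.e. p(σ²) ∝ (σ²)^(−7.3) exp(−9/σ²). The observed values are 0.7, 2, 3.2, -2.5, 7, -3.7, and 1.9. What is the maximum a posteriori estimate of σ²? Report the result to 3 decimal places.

σ̂²_MAP = 4.578

Sum of squared deviations about the known mean: SS = (0.7−2)² + (2−2)² + (3.2−2)² + (-2.5−2)² + (7−2)² + (-3.7−2)² + (1.9−2)² = 80.88.
The Normal likelihood contributes (σ²)^(−n/2) exp(−SS/(2σ²)), so the posterior is Inverse-Gamma(α + n/2, β + SS/2) = Inverse-Gamma(9.8, 49.44).
The mode of Inverse-Gamma(a, b) is b/(a+1) = 49.44/10.8 ≈ 4.578.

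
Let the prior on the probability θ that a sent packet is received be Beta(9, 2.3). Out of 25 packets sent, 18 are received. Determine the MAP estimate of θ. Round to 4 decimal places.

Prior: Beta(9, 2.3).
Data: 18 successes in 25 trials. The binomial likelihood contributes θ^18(1−θ)^7, so the posterior is Beta(9+18, 2.3+7) = Beta(27, 9.3).
For Beta(a, b) with a, b > 1 the mode is (a−1)/(a+b−2) = 26/34.3 ≈ 0.7580.

θ̂_MAP = 0.7580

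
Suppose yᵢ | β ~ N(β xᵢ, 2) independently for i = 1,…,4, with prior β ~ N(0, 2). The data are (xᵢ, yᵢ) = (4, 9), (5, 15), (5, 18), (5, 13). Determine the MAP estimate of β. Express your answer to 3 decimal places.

log p(β | y) = −Σ(yᵢ − βxᵢ)²/(2·2) − β²/(2·2) + const.
Setting the derivative to zero: Σxᵢ(yᵢ − βxᵢ)/2 − β/2 = 0, so β = Σxᵢyᵢ / (Σxᵢ² + σ²/τ²).
Σxᵢyᵢ = 4·9 + 5·15 + 5·18 + 5·13 = 266; Σxᵢ² = 91; σ²/τ² = 1.
β̂_MAP = 266 / (91 + 1) = 266/92 ≈ 2.891.

β̂_MAP = 2.891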